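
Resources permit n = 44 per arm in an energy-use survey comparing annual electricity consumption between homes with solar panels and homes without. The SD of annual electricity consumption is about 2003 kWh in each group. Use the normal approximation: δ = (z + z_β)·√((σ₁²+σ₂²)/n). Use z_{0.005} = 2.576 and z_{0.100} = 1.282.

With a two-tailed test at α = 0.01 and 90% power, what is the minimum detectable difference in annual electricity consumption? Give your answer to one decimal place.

δ = (z_{α/2} + z_β) · √((σ₁²+σ₂²)/n)
  = (2.576 + 1.282) · √(8024018/44)
  = 3.858 · √182364.0
  = 3.858 · 427.0410
  = 1647.5243

Minimum detectable difference ≈ 1647.5 kWh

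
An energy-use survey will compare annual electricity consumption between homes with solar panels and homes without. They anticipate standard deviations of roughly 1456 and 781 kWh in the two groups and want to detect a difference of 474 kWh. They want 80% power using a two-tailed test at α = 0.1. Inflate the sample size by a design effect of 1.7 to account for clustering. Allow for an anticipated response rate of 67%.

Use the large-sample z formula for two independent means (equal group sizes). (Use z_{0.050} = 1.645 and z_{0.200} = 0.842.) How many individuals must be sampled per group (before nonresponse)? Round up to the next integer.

n = 191 per group

n = (z_{α/2} + z_β)² · (σ₁² + σ₂²) / δ²
  = (1.645 + 0.842)² · (1456² + 781² = 2729897) / 474²
  = 6.1852 · 2729897 / 224676
  = 75.15
Design effect: 1.7 × 75.15 = 127.76.
Adjust for 67% response: 127.76 / 0.67 = 190.68.
Round up → n = 191 per group.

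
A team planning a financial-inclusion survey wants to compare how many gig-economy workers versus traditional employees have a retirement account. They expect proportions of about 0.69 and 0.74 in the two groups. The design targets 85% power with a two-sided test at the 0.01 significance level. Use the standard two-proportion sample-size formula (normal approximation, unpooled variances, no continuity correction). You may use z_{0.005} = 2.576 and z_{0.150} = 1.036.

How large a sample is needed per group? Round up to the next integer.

n = (z_{α/2} + z_β)² · [p₁(1−p₁) + p₂(1−p₂)] / (p₁ − p₂)²
  = (2.576 + 1.036)² · (0.69·0.31 + 0.74·0.26) / (-0.05)²
  = (3.612)² · (0.2139 + 0.1924) / 0.0025
  = 13.0465 · 0.4063 / 0.0025
  = 2120.32
Round up → n = 2121 per group.

n = 2121 per group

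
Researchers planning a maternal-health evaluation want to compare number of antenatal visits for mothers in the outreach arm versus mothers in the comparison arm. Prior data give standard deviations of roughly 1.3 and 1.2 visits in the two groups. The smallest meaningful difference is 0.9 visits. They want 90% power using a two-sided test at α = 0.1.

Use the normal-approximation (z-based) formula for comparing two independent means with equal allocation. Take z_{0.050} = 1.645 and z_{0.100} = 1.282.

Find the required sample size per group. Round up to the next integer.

n = (z_{α/2} + z_β)² · (σ₁² + σ₂²) / δ²
  = (1.645 + 1.282)² · (1.3² + 1.2² = 3.13) / 0.9²
  = 8.5673 · 3.13 / 0.81
  = 33.11
Round up → n = 34 per group.

n = 34 per group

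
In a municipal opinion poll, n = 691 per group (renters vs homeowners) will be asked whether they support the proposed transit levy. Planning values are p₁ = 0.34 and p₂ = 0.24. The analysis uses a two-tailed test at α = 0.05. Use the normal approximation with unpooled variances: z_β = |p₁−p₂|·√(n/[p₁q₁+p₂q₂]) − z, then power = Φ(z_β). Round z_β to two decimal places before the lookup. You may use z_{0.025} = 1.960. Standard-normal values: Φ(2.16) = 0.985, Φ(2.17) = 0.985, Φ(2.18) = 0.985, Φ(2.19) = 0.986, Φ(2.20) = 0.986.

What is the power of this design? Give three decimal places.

z_β = |p₁−p₂|·√(n/[p₁q₁+p₂q₂]) − z_{α/2}
    = 0.10 · √(691/0.4068) − 1.960
    = 0.10 · 41.2144 − 1.960
    = 4.1214 − 1.960 = 2.1614 → 2.16
Power = Φ(2.16) = 0.985.

Power ≈ 0.985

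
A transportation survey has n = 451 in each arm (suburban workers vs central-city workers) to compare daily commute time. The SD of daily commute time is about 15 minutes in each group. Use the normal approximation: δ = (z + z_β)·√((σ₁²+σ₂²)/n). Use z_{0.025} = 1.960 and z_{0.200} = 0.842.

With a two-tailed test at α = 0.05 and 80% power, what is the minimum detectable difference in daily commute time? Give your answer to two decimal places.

Minimum detectable difference ≈ 2.80 minutes

δ = (z_{α/2} + z_β) · √((σ₁²+σ₂²)/n)
  = (1.960 + 0.842) · √(450/451)
  = 2.802 · √0.99778
  = 2.802 · 0.9989
  = 2.7989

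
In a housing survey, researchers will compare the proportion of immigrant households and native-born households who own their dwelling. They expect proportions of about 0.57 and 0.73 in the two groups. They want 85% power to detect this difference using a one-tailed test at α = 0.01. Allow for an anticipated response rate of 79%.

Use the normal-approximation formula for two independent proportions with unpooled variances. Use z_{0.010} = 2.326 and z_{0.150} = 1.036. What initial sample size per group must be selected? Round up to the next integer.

n = 248 per group

n = (z_α + z_β)² · [p₁(1−p₁) + p₂(1−p₂)] / (p₁ − p₂)²
  = (2.326 + 1.036)² · (0.57·0.43 + 0.73·0.27) / (-0.16)²
  = (3.362)² · (0.2451 + 0.1971) / 0.0256
  = 11.3030 · 0.4422 / 0.0256
  = 195.24
Adjust for 79% response: 195.24 / 0.79 = 247.14.
Round up → n = 248 per group.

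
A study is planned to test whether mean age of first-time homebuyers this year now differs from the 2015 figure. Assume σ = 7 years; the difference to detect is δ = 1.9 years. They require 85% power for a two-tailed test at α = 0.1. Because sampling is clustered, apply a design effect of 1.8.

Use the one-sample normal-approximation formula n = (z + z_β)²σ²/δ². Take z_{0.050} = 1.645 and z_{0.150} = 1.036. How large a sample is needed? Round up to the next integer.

n = 176

n = (z_{α/2} + z_β)² · σ² / δ²
  = (1.645 + 1.036)² · 7² / 1.9²
  = 7.1878 · 49 / 3.61
  = 97.56
Design effect: 1.8 × 97.56 = 175.61.
Round up → n = 176.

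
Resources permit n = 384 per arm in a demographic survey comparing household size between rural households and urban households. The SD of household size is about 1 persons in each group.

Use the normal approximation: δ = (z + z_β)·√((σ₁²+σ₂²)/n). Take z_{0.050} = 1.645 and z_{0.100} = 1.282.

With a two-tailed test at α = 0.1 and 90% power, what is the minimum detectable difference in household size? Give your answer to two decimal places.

δ = (z_{α/2} + z_β) · √((σ₁²+σ₂²)/n)
  = (1.645 + 1.282) · √(2/384)
  = 2.927 · √0.00521
  = 2.927 · 0.0722
  = 0.2112

Minimum detectable difference ≈ 0.21 persons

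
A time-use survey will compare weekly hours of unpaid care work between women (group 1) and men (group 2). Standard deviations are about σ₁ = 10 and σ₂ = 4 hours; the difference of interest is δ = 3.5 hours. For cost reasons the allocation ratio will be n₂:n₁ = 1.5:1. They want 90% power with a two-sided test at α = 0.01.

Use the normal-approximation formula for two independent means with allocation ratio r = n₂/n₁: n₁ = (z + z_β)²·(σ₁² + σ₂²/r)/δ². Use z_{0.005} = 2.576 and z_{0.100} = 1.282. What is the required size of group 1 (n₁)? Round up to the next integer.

n₁ = 135

n₁ = (z_{α/2} + z_β)² · (σ₁² + σ₂²/r) / δ²
   = (2.576 + 1.282)² · (10² + 4²/1.5) / 3.5²
   = 14.8842 · (100 + 10.6667) / 12.25
   = 14.8842 · 110.6667 / 12.25
   = 134.46
Round up → n₁ = 135; n₂ = r·n₁ = 1.5 × 135 = 203.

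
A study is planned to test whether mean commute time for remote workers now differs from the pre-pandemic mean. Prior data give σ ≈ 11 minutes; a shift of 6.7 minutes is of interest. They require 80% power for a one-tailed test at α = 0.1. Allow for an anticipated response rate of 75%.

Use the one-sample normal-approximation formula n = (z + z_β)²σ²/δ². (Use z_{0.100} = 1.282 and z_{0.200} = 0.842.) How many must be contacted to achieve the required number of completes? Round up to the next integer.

n = 17

n = (z_α + z_β)² · σ² / δ²
  = (1.282 + 0.842)² · 11² / 6.7²
  = 4.5114 · 121 / 44.89
  = 12.16
Adjust for 75% response: 12.16 / 0.75 = 16.21.
Round up → n = 17.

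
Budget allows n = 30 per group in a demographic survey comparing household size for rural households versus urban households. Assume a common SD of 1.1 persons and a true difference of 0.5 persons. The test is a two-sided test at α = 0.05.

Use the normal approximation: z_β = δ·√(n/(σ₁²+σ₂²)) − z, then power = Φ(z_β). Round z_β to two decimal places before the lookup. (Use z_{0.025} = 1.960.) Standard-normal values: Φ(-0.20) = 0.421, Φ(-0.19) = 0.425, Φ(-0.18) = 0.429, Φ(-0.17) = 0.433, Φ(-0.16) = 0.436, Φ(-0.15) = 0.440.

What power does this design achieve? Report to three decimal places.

z_β = δ·√(n/(σ₁²+σ₂²)) − z_{α/2}
    = 0.5 · √(30/2.42) − 1.960
    = 0.5 · 3.52089 − 1.960
    = 1.7604 − 1.960 = -0.1996 → -0.20
Power = Φ(-0.20) = 0.421.

Power ≈ 0.421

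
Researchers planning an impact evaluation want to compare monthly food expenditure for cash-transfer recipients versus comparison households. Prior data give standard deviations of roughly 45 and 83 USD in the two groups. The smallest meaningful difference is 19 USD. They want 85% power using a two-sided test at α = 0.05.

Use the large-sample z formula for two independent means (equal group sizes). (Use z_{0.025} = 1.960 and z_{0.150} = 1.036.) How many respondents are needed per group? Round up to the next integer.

n = 222 per group

n = (z_{α/2} + z_β)² · (σ₁² + σ₂²) / δ²
  = (1.960 + 1.036)² · (45² + 83² = 8914) / 19²
  = 8.9760 · 8914 / 361
  = 221.64
Round up → n = 222 per group.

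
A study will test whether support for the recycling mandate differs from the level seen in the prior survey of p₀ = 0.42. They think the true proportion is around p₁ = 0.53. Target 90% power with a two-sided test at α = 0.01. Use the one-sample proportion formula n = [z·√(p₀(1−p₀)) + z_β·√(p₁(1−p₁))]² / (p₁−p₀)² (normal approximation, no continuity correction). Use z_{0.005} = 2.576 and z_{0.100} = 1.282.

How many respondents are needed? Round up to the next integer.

n = 302

n = [z_{α/2}·√(p₀q₀) + z_β·√(p₁q₁)]² / (p₁ − p₀)²
  = [2.576·√(0.42·0.58) + 1.282·√(0.53·0.47)]² / (0.11)²
  = [2.576·0.4936 + 1.282·0.4991]² / 0.0121
  = [1.9113]² / 0.0121
  = 301.89
Round up → n = 302.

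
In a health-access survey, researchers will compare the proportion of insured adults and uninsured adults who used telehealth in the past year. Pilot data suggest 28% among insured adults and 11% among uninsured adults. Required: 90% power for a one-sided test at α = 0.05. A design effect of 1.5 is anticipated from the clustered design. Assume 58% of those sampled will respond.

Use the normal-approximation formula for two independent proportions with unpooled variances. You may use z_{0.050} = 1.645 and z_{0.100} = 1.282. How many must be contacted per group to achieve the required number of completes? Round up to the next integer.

n = 230 per group

n = (z_α + z_β)² · [p₁(1−p₁) + p₂(1−p₂)] / (p₁ − p₂)²
  = (1.645 + 1.282)² · (0.28·0.72 + 0.11·0.89) / (0.17)²
  = (2.927)² · (0.2016 + 0.0979) / 0.0289
  = 8.5673 · 0.2995 / 0.0289
  = 88.79
Design effect: 1.5 × 88.79 = 133.18.
Adjust for 58% response: 133.18 / 0.58 = 229.62.
Round up → n = 230 per group.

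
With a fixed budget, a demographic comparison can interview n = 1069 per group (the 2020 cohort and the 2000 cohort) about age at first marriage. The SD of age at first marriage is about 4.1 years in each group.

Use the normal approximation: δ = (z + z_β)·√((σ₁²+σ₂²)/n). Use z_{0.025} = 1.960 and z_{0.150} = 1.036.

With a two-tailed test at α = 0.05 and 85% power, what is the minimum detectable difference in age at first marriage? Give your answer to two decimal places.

δ = (z_{α/2} + z_β) · √((σ₁²+σ₂²)/n)
  = (1.960 + 1.036) · √(33.62/1069)
  = 2.996 · √0.03145
  = 2.996 · 0.1773
  = 0.5313

Minimum detectable difference ≈ 0.53 years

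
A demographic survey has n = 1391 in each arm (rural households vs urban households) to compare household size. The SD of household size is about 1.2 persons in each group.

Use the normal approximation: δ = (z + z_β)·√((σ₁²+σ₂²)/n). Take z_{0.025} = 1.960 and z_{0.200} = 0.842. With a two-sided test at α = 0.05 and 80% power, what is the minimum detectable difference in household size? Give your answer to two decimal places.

Minimum detectable difference ≈ 0.13 persons

δ = (z_{α/2} + z_β) · √((σ₁²+σ₂²)/n)
  = (1.960 + 0.842) · √(2.88/1391)
  = 2.802 · √0.00207
  = 2.802 · 0.0455
  = 0.1275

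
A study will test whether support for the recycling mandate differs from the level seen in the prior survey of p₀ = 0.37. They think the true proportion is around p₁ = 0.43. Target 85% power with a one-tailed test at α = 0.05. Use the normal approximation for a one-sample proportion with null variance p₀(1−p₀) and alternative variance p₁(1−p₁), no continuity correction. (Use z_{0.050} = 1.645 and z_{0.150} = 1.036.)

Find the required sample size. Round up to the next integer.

n = 475

n = [z_α·√(p₀q₀) + z_β·√(p₁q₁)]² / (p₁ − p₀)²
  = [1.645·√(0.37·0.63) + 1.036·√(0.43·0.57)]² / (0.06)²
  = [1.645·0.4828 + 1.036·0.4951]² / 0.0036
  = [1.3071]² / 0.0036
  = 474.59
Round up → n = 475.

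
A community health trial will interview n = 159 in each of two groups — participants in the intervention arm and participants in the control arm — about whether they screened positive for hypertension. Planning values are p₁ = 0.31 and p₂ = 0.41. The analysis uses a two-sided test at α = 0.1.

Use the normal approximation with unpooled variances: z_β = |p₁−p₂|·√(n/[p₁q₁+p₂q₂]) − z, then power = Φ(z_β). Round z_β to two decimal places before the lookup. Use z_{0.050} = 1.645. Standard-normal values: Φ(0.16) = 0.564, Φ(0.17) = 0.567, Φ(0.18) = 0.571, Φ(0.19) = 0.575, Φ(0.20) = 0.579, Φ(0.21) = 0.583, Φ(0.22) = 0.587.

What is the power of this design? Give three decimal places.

z_β = |p₁−p₂|·√(n/[p₁q₁+p₂q₂]) − z_{α/2}
    = 0.10 · √(159/0.4558) − 1.645
    = 0.10 · 18.6772 − 1.645
    = 1.8677 − 1.645 = 0.2227 → 0.22
Power = Φ(0.22) = 0.587.

Power ≈ 0.587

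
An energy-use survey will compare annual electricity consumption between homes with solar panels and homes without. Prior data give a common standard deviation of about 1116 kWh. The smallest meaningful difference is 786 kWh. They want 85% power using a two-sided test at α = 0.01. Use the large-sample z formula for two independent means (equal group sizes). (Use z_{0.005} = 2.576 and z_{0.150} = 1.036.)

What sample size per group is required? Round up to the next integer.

n = (z_{α/2} + z_β)² · (σ₁² + σ₂²) / δ²
  = (2.576 + 1.036)² · (2·1116² = 2490912) / 786²
  = 13.0465 · 2490912 / 617796
  = 52.60
Round up → n = 53 per group.

n = 53 per group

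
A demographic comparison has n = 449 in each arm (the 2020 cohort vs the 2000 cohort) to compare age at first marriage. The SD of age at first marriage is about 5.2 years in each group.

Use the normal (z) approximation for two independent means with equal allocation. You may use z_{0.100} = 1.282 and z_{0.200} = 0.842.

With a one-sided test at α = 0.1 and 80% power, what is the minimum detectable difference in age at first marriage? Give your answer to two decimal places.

δ = (z_α + z_β) · √((σ₁²+σ₂²)/n)
  = (1.282 + 0.842) · √(54.08/449)
  = 2.124 · √0.12045
  = 2.124 · 0.3471
  = 0.7371

Minimum detectable difference ≈ 0.74 years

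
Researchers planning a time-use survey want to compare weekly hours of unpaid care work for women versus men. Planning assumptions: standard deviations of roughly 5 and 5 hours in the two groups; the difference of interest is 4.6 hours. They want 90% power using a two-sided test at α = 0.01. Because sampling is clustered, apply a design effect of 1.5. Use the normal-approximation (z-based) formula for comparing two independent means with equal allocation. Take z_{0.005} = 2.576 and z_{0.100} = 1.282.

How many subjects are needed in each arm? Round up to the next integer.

n = (z_{α/2} + z_β)² · (σ₁² + σ₂²) / δ²
  = (2.576 + 1.282)² · (5² + 5² = 50) / 4.6²
  = 14.8842 · 50 / 21.16
  = 35.17
Design effect: 1.5 × 35.17 = 52.76.
Round up → n = 53 per group.

n = 53 per group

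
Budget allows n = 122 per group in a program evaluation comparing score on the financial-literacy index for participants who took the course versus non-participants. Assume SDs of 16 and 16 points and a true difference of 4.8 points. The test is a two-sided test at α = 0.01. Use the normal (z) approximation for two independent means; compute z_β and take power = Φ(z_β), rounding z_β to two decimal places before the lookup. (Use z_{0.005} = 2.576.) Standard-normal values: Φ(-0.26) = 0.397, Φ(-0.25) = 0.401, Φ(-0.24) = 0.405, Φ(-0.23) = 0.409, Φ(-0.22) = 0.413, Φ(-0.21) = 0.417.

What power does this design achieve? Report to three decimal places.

Power ≈ 0.409

z_β = δ·√(n/(σ₁²+σ₂²)) − z_{α/2}
    = 4.8 · √(122/512) − 2.576
    = 4.8 · 0.48814 − 2.576
    = 2.3431 − 2.576 = -0.2329 → -0.23
Power = Φ(-0.23) = 0.409.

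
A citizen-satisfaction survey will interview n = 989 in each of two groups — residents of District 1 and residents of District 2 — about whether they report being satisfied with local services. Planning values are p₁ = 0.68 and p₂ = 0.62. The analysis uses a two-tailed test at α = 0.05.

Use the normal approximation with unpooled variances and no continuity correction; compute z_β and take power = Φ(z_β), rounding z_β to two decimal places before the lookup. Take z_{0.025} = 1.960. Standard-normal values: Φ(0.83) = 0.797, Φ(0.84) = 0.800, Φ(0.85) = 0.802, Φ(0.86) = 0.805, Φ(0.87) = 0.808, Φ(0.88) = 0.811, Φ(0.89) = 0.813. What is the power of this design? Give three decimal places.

Power ≈ 0.800

z_β = |p₁−p₂|·√(n/[p₁q₁+p₂q₂]) − z_{α/2}
    = 0.06 · √(989/0.4532) − 1.960
    = 0.06 · 46.7147 − 1.960
    = 2.8029 − 1.960 = 0.8429 → 0.84
Power = Φ(0.84) = 0.800.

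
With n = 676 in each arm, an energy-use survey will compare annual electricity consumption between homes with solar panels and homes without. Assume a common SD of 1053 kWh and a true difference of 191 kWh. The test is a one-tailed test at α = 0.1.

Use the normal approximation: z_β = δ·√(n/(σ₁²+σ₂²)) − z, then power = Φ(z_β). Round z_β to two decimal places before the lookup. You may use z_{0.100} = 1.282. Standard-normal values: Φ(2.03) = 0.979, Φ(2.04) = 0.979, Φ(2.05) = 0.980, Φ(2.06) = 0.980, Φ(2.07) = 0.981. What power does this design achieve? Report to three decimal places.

Power ≈ 0.980

z_β = δ·√(n/(σ₁²+σ₂²)) − z_α
    = 191 · √(676/2217618) − 1.282
    = 191 · 0.01746 − 1.282
    = 3.3348 − 1.282 = 2.0528 → 2.05
Power = Φ(2.05) = 0.980.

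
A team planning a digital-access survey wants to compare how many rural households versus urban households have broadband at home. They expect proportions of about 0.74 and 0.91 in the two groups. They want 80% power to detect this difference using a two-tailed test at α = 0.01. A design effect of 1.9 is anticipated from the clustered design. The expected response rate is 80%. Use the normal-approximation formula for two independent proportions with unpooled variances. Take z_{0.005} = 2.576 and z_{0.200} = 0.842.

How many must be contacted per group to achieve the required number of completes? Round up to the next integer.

n = (z_{α/2} + z_β)² · [p₁(1−p₁) + p₂(1−p₂)] / (p₁ − p₂)²
  = (2.576 + 0.842)² · (0.74·0.26 + 0.91·0.09) / (-0.17)²
  = (3.418)² · (0.1924 + 0.0819) / 0.0289
  = 11.6827 · 0.2743 / 0.0289
  = 110.88
Design effect: 1.9 × 110.88 = 210.68.
Adjust for 80% response: 210.68 / 0.80 = 263.35.
Round up → n = 264 per group.

n = 264 per group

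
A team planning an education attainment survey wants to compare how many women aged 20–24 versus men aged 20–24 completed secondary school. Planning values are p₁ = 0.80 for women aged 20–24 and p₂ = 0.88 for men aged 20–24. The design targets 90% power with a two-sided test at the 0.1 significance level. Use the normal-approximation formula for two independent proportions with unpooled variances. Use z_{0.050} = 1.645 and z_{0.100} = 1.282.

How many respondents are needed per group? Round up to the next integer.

n = (z_{α/2} + z_β)² · [p₁(1−p₁) + p₂(1−p₂)] / (p₁ − p₂)²
  = (1.645 + 1.282)² · (0.80·0.20 + 0.88·0.12) / (-0.08)²
  = (2.927)² · (0.1600 + 0.1056) / 0.0064
  = 8.5673 · 0.2656 / 0.0064
  = 355.54
Round up → n = 356 per group.

n = 356 per group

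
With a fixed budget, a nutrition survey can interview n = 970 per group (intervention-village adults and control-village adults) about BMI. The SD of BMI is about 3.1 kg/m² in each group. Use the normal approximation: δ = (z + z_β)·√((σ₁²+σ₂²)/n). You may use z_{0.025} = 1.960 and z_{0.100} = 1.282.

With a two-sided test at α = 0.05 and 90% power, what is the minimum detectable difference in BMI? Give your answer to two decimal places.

δ = (z_{α/2} + z_β) · √((σ₁²+σ₂²)/n)
  = (1.960 + 1.282) · √(19.22/970)
  = 3.242 · √0.01981
  = 3.242 · 0.1408
  = 0.4564

Minimum detectable difference ≈ 0.46 kg/m²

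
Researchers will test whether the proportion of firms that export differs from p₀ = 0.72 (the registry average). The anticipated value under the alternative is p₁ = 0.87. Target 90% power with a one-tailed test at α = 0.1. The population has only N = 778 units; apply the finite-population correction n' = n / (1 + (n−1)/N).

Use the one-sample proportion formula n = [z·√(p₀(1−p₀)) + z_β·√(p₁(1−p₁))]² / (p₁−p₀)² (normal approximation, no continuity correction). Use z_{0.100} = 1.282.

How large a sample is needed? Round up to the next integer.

n = 43

n = [z_α·√(p₀q₀) + z_β·√(p₁q₁)]² / (p₁ − p₀)²
  = [1.282·√(0.72·0.28) + 1.282·√(0.87·0.13)]² / (0.15)²
  = [1.282·0.4490 + 1.282·0.3363]² / 0.0225
  = [1.0068]² / 0.0225
  = 45.05
Finite-population correction (N = 778): 45.05 / (1 + (45.05 − 1)/778) = 42.63.
Round up → n = 43.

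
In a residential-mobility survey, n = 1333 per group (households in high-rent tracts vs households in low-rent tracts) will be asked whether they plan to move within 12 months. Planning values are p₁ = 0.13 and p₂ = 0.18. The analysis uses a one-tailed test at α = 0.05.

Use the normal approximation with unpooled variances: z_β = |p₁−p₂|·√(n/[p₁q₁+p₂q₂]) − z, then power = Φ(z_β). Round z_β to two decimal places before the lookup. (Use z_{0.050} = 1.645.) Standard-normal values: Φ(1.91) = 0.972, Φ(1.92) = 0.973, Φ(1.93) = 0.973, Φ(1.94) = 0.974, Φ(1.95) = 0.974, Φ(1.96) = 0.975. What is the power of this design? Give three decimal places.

Power ≈ 0.973

z_β = |p₁−p₂|·√(n/[p₁q₁+p₂q₂]) − z_α
    = 0.05 · √(1333/0.2607) − 1.645
    = 0.05 · 71.5063 − 1.645
    = 3.5753 − 1.645 = 1.9303 → 1.93
Power = Φ(1.93) = 0.973.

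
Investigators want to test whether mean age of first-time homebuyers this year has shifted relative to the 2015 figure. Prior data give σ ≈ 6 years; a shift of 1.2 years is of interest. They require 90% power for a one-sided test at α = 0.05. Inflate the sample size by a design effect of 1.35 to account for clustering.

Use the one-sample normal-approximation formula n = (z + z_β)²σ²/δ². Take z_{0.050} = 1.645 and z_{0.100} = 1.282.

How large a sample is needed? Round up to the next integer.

n = 290

n = (z_α + z_β)² · σ² / δ²
  = (1.645 + 1.282)² · 6² / 1.2²
  = 8.5673 · 36 / 1.44
  = 214.18
Design effect: 1.35 × 214.18 = 289.15.
Round up → n = 290.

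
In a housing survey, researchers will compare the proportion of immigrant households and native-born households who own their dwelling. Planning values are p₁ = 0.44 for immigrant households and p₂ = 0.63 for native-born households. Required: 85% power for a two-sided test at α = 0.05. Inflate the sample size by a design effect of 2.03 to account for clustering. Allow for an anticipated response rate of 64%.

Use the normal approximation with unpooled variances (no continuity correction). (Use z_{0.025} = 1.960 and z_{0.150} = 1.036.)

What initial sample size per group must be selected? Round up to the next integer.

n = (z_{α/2} + z_β)² · [p₁(1−p₁) + p₂(1−p₂)] / (p₁ − p₂)²
  = (1.960 + 1.036)² · (0.44·0.56 + 0.63·0.37) / (-0.19)²
  = (2.996)² · (0.2464 + 0.2331) / 0.0361
  = 8.9760 · 0.4795 / 0.0361
  = 119.22
Design effect: 2.03 × 119.22 = 242.03.
Adjust for 64% response: 242.03 / 0.64 = 378.16.
Round up → n = 379 per group.

n = 379 per group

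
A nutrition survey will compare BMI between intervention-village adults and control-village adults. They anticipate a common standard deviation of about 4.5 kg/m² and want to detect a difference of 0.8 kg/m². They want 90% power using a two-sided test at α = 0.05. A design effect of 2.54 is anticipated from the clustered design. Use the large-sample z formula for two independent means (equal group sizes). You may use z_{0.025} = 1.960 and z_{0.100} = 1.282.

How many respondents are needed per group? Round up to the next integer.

n = (z_{α/2} + z_β)² · (σ₁² + σ₂²) / δ²
  = (1.960 + 1.282)² · (2·4.5² = 40.5) / 0.8²
  = 10.5106 · 40.5 / 0.64
  = 665.12
Design effect: 2.54 × 665.12 = 1689.41.
Round up → n = 1690 per group.

n = 1690 per group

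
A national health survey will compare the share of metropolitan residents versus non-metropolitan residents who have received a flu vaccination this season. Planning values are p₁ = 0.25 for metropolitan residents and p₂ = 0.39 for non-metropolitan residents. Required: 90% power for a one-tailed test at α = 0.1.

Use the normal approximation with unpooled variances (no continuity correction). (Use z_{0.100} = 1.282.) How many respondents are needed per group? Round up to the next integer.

n = 143 per group

n = (z_α + z_β)² · [p₁(1−p₁) + p₂(1−p₂)] / (p₁ − p₂)²
  = (1.282 + 1.282)² · (0.25·0.75 + 0.39·0.61) / (-0.14)²
  = (2.564)² · (0.1875 + 0.2379) / 0.0196
  = 6.5741 · 0.4254 / 0.0196
  = 142.68
Round up → n = 143 per group.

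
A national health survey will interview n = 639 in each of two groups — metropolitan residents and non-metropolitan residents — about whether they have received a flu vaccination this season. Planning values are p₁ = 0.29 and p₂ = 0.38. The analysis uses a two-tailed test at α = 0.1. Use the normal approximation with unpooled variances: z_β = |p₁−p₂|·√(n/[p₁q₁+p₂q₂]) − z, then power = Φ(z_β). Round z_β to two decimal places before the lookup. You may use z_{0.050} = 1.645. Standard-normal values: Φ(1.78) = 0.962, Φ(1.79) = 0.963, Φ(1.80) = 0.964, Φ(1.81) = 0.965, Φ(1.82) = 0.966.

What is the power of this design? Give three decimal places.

Power ≈ 0.962

z_β = |p₁−p₂|·√(n/[p₁q₁+p₂q₂]) − z_{α/2}
    = 0.09 · √(639/0.4415) − 1.645
    = 0.09 · 38.0439 − 1.645
    = 3.4240 − 1.645 = 1.7790 → 1.78
Power = Φ(1.78) = 0.962.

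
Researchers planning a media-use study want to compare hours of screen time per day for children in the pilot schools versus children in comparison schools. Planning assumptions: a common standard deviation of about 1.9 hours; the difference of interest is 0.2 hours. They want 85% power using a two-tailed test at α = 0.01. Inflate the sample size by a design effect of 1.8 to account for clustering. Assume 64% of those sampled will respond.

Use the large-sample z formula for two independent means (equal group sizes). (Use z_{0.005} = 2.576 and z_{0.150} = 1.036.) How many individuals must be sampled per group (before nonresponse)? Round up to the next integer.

n = (z_{α/2} + z_β)² · (σ₁² + σ₂²) / δ²
  = (2.576 + 1.036)² · (2·1.9² = 7.22) / 0.2²
  = 13.0465 · 7.22 / 0.04
  = 2354.90
Design effect: 1.8 × 2354.90 = 4238.82.
Adjust for 64% response: 4238.82 / 0.64 = 6623.16.
Round up → n = 6624 per group.

n = 6624 per group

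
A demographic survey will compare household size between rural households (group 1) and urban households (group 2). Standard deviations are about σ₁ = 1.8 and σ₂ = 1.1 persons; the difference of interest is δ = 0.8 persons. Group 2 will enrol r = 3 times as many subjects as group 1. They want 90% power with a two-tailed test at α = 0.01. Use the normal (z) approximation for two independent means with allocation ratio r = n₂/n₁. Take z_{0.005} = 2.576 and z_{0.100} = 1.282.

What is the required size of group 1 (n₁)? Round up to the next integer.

n₁ = (z_{α/2} + z_β)² · (σ₁² + σ₂²/r) / δ²
   = (2.576 + 1.282)² · (1.8² + 1.1²/3) / 0.8²
   = 14.8842 · (3.24 + 0.40333) / 0.64
   = 14.8842 · 3.6433 / 0.64
   = 84.73
Round up → n₁ = 85; n₂ = r·n₁ = 3 × 85 = 255.

n₁ = 85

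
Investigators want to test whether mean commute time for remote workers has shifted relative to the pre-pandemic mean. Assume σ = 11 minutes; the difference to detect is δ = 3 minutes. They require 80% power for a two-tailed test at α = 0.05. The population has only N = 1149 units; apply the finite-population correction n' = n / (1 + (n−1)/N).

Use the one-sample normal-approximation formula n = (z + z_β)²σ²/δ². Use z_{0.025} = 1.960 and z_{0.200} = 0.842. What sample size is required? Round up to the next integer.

n = (z_{α/2} + z_β)² · σ² / δ²
  = (1.960 + 0.842)² · 11² / 3²
  = 7.8512 · 121 / 9
  = 105.56
Finite-population correction (N = 1149): 105.56 / (1 + (105.56 − 1)/1149) = 96.75.
Round up → n = 97.

n = 97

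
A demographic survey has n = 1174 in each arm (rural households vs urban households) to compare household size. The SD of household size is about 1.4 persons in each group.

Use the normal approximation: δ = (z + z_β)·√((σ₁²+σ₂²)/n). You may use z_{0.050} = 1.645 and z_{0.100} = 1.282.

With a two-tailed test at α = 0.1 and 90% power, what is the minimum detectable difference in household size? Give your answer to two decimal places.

δ = (z_{α/2} + z_β) · √((σ₁²+σ₂²)/n)
  = (1.645 + 1.282) · √(3.92/1174)
  = 2.927 · √0.00334
  = 2.927 · 0.0578
  = 0.1691

Minimum detectable difference ≈ 0.17 persons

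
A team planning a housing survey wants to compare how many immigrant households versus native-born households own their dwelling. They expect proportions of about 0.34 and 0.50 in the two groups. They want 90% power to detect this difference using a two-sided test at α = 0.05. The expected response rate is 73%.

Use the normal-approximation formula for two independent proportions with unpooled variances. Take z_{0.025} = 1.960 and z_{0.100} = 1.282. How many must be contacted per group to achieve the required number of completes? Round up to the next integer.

n = 267 per group

n = (z_{α/2} + z_β)² · [p₁(1−p₁) + p₂(1−p₂)] / (p₁ − p₂)²
  = (1.960 + 1.282)² · (0.34·0.66 + 0.50·0.50) / (-0.16)²
  = (3.242)² · (0.2244 + 0.2500) / 0.0256
  = 10.5106 · 0.4744 / 0.0256
  = 194.77
Adjust for 73% response: 194.77 / 0.73 = 266.81.
Round up → n = 267 per group.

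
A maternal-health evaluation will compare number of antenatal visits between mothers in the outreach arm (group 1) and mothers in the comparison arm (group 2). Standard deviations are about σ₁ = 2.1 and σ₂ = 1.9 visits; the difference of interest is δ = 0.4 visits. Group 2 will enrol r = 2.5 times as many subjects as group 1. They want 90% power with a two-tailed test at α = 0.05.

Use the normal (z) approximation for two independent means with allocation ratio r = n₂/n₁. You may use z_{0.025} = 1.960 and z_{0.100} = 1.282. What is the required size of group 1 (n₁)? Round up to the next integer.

n₁ = 385

n₁ = (z_{α/2} + z_β)² · (σ₁² + σ₂²/r) / δ²
   = (1.960 + 1.282)² · (2.1² + 1.9²/2.5) / 0.4²
   = 10.5106 · (4.41 + 1.444) / 0.16
   = 10.5106 · 5.854 / 0.16
   = 384.56
Round up → n₁ = 385; n₂ = r·n₁ = 2.5 × 385 = 963.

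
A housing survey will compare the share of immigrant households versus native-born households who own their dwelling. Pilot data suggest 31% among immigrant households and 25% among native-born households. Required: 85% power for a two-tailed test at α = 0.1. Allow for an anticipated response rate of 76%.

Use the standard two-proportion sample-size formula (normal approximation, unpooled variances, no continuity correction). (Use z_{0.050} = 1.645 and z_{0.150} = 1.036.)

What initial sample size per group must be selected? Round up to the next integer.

n = 1055 per group

n = (z_{α/2} + z_β)² · [p₁(1−p₁) + p₂(1−p₂)] / (p₁ − p₂)²
  = (1.645 + 1.036)² · (0.31·0.69 + 0.25·0.75) / (0.06)²
  = (2.681)² · (0.2139 + 0.1875) / 0.0036
  = 7.1878 · 0.4014 / 0.0036
  = 801.44
Adjust for 76% response: 801.44 / 0.76 = 1054.52.
Round up → n = 1055 per group.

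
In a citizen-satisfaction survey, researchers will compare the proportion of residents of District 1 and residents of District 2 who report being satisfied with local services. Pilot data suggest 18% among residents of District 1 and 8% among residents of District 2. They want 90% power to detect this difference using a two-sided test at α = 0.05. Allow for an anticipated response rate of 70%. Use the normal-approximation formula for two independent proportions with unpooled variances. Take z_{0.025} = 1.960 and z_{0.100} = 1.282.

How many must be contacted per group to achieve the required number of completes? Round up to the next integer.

n = 333 per group

n = (z_{α/2} + z_β)² · [p₁(1−p₁) + p₂(1−p₂)] / (p₁ − p₂)²
  = (1.960 + 1.282)² · (0.18·0.82 + 0.08·0.92) / (0.10)²
  = (3.242)² · (0.1476 + 0.0736) / 0.0100
  = 10.5106 · 0.2212 / 0.0100
  = 232.49
Adjust for 70% response: 232.49 / 0.70 = 332.13.
Round up → n = 333 per group.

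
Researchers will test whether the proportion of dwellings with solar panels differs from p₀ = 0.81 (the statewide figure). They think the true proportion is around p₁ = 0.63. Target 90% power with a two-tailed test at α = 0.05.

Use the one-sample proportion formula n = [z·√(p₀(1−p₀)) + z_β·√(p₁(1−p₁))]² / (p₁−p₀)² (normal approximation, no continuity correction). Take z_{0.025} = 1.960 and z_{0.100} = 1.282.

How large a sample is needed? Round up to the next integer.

n = 60

n = [z_{α/2}·√(p₀q₀) + z_β·√(p₁q₁)]² / (p₁ − p₀)²
  = [1.960·√(0.81·0.19) + 1.282·√(0.63·0.37)]² / (-0.18)²
  = [1.960·0.3923 + 1.282·0.4828]² / 0.0324
  = [1.3879]² / 0.0324
  = 59.45
Round up → n = 60.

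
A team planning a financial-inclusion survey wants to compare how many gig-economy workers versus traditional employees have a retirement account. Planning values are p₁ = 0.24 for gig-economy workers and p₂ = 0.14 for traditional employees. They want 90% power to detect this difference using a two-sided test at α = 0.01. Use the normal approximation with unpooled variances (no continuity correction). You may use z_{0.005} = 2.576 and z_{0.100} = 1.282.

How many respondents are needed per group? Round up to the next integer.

n = (z_{α/2} + z_β)² · [p₁(1−p₁) + p₂(1−p₂)] / (p₁ − p₂)²
  = (2.576 + 1.282)² · (0.24·0.76 + 0.14·0.86) / (0.10)²
  = (3.858)² · (0.1824 + 0.1204) / 0.0100
  = 14.8842 · 0.3028 / 0.0100
  = 450.69
Round up → n = 451 per group.

n = 451 per group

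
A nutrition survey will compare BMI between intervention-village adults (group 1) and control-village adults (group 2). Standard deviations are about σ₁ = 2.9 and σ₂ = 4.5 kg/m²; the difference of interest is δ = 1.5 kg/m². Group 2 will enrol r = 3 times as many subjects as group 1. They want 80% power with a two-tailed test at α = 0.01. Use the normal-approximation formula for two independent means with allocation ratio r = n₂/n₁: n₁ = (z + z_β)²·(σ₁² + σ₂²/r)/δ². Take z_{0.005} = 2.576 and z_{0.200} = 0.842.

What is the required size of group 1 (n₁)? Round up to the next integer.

n₁ = (z_{α/2} + z_β)² · (σ₁² + σ₂²/r) / δ²
   = (2.576 + 0.842)² · (2.9² + 4.5²/3) / 1.5²
   = 11.6827 · (8.41 + 6.75) / 2.25
   = 11.6827 · 15.16 / 2.25
   = 78.72
Round up → n₁ = 79; n₂ = r·n₁ = 3 × 79 = 237.

n₁ = 79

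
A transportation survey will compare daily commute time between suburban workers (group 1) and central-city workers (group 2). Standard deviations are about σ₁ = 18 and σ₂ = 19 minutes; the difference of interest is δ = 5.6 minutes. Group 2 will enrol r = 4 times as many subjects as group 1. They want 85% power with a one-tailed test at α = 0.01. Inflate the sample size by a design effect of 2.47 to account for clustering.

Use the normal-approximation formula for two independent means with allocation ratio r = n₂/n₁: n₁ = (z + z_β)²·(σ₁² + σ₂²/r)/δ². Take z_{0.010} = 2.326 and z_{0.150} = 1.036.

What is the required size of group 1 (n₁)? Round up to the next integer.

n₁ = 369

n₁ = (z_α + z_β)² · (σ₁² + σ₂²/r) / δ²
   = (2.326 + 1.036)² · (18² + 19²/4) / 5.6²
   = 11.3030 · (324 + 90.25) / 31.36
   = 11.3030 · 414.25 / 31.36
   = 149.31
Design effect: 2.47 × 149.31 = 368.79.
Round up → n₁ = 369; n₂ = r·n₁ = 4 × 369 = 1476.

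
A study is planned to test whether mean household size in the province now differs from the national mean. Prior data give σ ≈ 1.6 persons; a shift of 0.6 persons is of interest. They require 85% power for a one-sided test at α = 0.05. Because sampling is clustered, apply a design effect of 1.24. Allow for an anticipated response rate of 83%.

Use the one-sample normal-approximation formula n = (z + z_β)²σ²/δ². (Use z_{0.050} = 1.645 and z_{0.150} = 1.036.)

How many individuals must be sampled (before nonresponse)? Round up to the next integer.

n = 77

n = (z_α + z_β)² · σ² / δ²
  = (1.645 + 1.036)² · 1.6² / 0.6²
  = 7.1878 · 2.56 / 0.36
  = 51.11
Design effect: 1.24 × 51.11 = 63.38.
Adjust for 83% response: 63.38 / 0.83 = 76.36.
Round up → n = 77.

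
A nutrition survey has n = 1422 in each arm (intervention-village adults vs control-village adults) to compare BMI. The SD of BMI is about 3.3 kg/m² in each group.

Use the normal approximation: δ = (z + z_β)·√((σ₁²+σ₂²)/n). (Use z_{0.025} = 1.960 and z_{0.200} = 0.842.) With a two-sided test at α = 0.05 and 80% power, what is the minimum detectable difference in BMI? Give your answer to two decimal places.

Minimum detectable difference ≈ 0.35 kg/m²

δ = (z_{α/2} + z_β) · √((σ₁²+σ₂²)/n)
  = (1.960 + 0.842) · √(21.78/1422)
  = 2.802 · √0.01532
  = 2.802 · 0.1238
  = 0.3468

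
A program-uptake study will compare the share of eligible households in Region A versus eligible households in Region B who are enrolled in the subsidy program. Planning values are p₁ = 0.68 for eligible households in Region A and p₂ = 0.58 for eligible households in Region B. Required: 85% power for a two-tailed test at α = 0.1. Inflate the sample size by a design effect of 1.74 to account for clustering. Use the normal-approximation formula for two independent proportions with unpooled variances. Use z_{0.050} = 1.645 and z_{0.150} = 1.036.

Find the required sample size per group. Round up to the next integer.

n = (z_{α/2} + z_β)² · [p₁(1−p₁) + p₂(1−p₂)] / (p₁ − p₂)²
  = (1.645 + 1.036)² · (0.68·0.32 + 0.58·0.42) / (0.10)²
  = (2.681)² · (0.2176 + 0.2436) / 0.0100
  = 7.1878 · 0.4612 / 0.0100
  = 331.50
Design effect: 1.74 × 331.50 = 576.81.
Round up → n = 577 per group.

n = 577 per group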